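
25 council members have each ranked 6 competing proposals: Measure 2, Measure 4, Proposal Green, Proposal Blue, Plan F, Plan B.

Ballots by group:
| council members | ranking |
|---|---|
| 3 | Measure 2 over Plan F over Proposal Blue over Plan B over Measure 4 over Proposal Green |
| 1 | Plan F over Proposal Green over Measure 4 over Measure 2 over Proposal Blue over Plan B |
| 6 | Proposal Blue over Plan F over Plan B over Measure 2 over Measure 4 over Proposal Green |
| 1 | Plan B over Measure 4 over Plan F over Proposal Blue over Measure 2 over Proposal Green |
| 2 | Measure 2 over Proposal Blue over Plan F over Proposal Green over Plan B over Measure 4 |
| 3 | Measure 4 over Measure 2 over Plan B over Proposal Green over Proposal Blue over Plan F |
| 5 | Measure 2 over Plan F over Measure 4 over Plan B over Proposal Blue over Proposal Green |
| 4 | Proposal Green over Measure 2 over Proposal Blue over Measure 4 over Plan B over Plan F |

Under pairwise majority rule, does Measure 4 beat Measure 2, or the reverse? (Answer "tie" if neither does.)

Ballots ranking Measure 4 above Measure 2: 1 + 1 + 3 = 5.
Ballots ranking Measure 2 above Measure 4: 25 − 5 = 20.
Measure 2 wins the head-to-head 20–5.

Measure 2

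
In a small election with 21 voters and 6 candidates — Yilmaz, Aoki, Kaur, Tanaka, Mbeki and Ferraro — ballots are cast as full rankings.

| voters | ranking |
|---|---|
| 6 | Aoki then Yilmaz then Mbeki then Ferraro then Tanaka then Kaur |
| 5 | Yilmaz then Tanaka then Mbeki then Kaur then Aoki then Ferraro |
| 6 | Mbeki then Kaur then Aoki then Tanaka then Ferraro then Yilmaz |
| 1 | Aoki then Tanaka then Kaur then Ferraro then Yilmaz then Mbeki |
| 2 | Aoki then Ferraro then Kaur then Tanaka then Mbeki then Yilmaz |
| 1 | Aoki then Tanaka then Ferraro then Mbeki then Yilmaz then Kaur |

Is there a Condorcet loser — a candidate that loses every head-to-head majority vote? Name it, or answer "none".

Ferraro

Head-to-head results (21 voters):
Yilmaz–Aoki: Aoki 16–5.
Yilmaz vs Kaur: Yilmaz preferred on 6+5+1 = 12 ballots; Yilmaz wins 12–9.
Yilmaz vs Tanaka: 6+5 = 11 for Yilmaz, 10 for Tanaka — Yilmaz by 11–10.
Yilmaz vs Mbeki: Yilmaz wins 12–9.
Yilmaz vs Ferraro: Yilmaz, 11–10.
Aoki vs Kaur: Aoki preferred on 6+1+2+1 = 10 ballots; Kaur wins 11–10.
Aoki vs Tanaka: Aoki wins 16–5.
Aoki vs Mbeki: Aoki preferred on 6+1+2+1 = 10 ballots; Mbeki wins 11–10.
Aoki vs Ferraro: Aoki wins 21–0.
Kaur vs Tanaka: 8 to 13, Tanaka.
Kaur vs Mbeki: Mbeki wins 18–3.
Kaur vs Ferraro: 12 to 9, Kaur.
Tanaka vs Mbeki: 5+1+2+1 = 9 for Tanaka, 12 for Mbeki — Mbeki by 12–9.
Tanaka vs Ferraro: Tanaka preferred on 5+6+1+1 = 13 ballots; Tanaka wins 13–8.
Mbeki vs Ferraro: Mbeki is ranked higher on 6+5+6 = 17 ballots, Ferraro on 4. Mbeki wins 17–4.
Ferraro is beaten in every head-to-head and is the Condorcet loser.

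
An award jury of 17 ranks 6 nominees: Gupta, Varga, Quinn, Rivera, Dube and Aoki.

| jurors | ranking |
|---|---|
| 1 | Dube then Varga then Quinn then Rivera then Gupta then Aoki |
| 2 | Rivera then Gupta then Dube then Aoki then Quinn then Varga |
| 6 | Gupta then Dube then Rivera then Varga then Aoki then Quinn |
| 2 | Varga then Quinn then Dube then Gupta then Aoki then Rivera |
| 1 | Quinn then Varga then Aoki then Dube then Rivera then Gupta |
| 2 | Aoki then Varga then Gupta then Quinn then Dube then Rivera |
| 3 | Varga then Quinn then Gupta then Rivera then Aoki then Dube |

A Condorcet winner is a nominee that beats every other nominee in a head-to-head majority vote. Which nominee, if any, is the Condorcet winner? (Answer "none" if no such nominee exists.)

Head-to-head results (17 jurors):
Gupta vs Varga: 2+6 = 8 for Gupta, 9 for Varga — Varga by 9–8.
Gupta vs Quinn: Gupta preferred on 2+6+2 = 10 ballots; Gupta wins 10–7.
Gupta vs Rivera: Gupta preferred on 6+2+2+3 = 13 ballots; Gupta wins 13–4.
Gupta vs Dube: 13 to 4, Gupta.
Gupta vs Aoki: 14 to 3, Gupta.
Varga vs Quinn: 1+6+2+2+3 = 14 for Varga, 3 for Quinn — Varga by 14–3.
Varga vs Rivera: 9 to 8, Varga.
Varga vs Dube: Varga preferred on 2+1+2+3 = 8 ballots; Dube wins 9–8.
Varga vs Aoki: Varga preferred on 1+6+2+1+3 = 13 ballots; Varga wins 13–4.
Quinn vs Rivera: 9 to 8, Quinn.
Quinn vs Dube: Quinn is ranked higher on 2+1+2+3 = 8 ballots, Dube on 9. Dube wins 9–8.
Quinn vs Aoki: Quinn preferred on 1+2+1+3 = 7 ballots; Aoki wins 10–7.
Rivera vs Dube: 5 to 12, Dube.
Rivera vs Aoki: Rivera preferred on 1+2+6+3 = 12 ballots; Rivera wins 12–5.
Dube vs Aoki: Dube is ranked higher on 1+2+6+2 = 11 ballots, Aoki on 6. Dube wins 11–6.
No nominee is unbeaten: Gupta loses to Varga; Varga loses to Dube; Quinn loses to Gupta; Rivera loses to Gupta; Dube loses to Gupta; Aoki loses to Gupta. In particular Gupta → Dube → Varga → Gupta is a majority cycle — no Condorcet winner exists.

none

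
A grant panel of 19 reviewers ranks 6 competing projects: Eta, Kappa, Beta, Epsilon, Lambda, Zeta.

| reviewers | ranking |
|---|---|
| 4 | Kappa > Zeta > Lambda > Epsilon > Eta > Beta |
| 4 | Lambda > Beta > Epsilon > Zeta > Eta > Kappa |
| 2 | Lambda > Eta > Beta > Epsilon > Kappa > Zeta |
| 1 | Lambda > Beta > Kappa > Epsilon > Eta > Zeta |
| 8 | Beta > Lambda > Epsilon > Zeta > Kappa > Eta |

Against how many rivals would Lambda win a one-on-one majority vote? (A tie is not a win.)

5

Lambda against each rival (19 reviewers):
Lambda vs Eta: 4+4+2+1+8 = 19 for Lambda, 0 for Eta — Lambda by 19–0.
Lambda vs Kappa: 4+2+1+8 = 15 for Lambda, 4 for Kappa — Lambda by 15–4.
Lambda vs Beta: Lambda is ranked higher on 4+4+2+1 = 11 ballots, Beta on 8. Lambda wins 11–8.
Lambda vs Epsilon: Lambda preferred on 4+4+2+1+8 = 19 ballots; Lambda wins 19–0.
Lambda–Zeta: Lambda 15–4.
Lambda beats Eta, Kappa, Beta, Epsilon, Zeta — 5 pairwise wins.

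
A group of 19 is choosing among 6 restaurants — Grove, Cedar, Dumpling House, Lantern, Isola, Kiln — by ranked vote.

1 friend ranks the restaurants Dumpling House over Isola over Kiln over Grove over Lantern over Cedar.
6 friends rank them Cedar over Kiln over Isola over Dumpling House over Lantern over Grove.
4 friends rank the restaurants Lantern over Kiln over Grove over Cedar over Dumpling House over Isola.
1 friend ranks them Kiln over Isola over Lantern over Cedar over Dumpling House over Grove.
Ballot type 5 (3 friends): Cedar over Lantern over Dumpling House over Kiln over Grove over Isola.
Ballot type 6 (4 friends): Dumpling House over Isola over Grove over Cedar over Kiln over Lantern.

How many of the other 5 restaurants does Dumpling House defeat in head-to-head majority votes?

3

Dumpling House against each rival (19 friends):
Dumpling House vs Grove: 1+6+1+3+4 = 15 for Dumpling House, 4 for Grove — Dumpling House by 15–4.
Dumpling House vs Cedar: Cedar wins 14–5.
Dumpling House vs Lantern: Dumpling House is ranked higher on 1+6+4 = 11 ballots, Lantern on 8. Dumpling House wins 11–8.
Dumpling House vs Isola: Dumpling House, 12–7.
Dumpling House vs Kiln: Dumpling House is ranked higher on 1+3+4 = 8 ballots, Kiln on 11. Kiln wins 11–8.
Dumpling House beats Grove, Lantern, Isola; loses to Cedar, Kiln — 3 pairwise wins.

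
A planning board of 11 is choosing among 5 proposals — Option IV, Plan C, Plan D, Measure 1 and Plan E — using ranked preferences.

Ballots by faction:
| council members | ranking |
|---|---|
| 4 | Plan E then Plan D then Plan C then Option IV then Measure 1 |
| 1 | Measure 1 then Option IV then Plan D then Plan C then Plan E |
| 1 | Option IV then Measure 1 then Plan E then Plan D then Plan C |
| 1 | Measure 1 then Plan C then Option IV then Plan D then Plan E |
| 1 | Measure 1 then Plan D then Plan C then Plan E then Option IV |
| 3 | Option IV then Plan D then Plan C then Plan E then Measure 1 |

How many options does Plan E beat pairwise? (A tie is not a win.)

1

Plan E against each rival (11 council members):
Plan E–Option IV: Option IV 6–5.
Plan E vs Plan C: Plan E is ranked higher on 4+1 = 5 ballots, Plan C on 6. Plan C wins 6–5.
Plan E–Plan D: Plan D 6–5.
Plan E vs Measure 1: Plan E, 7–4.
Plan E beats Measure 1; loses to Option IV, Plan C, Plan D — 1 pairwise win.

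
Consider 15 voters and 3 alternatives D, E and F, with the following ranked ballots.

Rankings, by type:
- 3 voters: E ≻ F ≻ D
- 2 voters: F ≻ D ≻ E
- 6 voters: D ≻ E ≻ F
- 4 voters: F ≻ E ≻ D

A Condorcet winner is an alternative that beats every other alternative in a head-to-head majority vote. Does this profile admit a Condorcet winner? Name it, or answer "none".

Check each pair by majority over 15 ballots:
D vs E: D, 8–7.
D–F: F 9–6.
E vs F: E, 9–6.
Each alternative drops at least one matchup (D loses to F; E loses to D; F loses to E); the cycle D → E → F → D rules out a Condorcet winner.

none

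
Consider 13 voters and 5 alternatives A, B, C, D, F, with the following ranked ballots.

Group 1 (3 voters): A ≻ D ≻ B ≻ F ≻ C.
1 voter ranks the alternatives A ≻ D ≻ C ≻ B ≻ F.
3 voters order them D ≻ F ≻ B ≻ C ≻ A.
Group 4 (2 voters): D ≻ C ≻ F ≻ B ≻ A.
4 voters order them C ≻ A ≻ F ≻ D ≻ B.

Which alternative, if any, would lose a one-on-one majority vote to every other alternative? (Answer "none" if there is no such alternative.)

Pairwise majorities:
A–B: A 8–5.
A vs C: 3+1 = 4 for A, 9 for C — C by 9–4.
A–D: A 8–5.
A vs F: A wins 8–5.
B vs C: 3+3 = 6 for B, 7 for C — C by 7–6.
B vs D: D wins 13–0.
B–F: F 9–4.
C–D: D 9–4.
C–F: C 7–6.
D vs F: D, 9–4.
B loses to every other alternative — it is the Condorcet loser.

B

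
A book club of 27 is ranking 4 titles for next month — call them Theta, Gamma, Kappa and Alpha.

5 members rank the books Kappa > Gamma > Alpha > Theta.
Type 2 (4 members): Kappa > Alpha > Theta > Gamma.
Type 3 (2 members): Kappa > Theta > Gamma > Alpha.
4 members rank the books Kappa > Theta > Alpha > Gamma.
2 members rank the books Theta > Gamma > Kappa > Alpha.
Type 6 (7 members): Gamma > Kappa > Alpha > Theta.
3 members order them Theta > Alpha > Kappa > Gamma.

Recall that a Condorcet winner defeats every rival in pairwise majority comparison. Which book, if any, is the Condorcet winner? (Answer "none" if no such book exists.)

Kappa

Pairwise majorities:
Theta–Gamma: Theta 15–12.
Theta–Kappa: Kappa 22–5.
Theta vs Alpha: Theta preferred on 2+4+2+3 = 11 ballots; Alpha wins 16–11.
Gamma vs Kappa: Kappa, 18–9.
Gamma vs Alpha: Gamma wins 16–11.
Kappa vs Alpha: Kappa preferred on 5+4+2+4+2+7 = 24 ballots; Kappa wins 24–3.
Kappa wins every pairwise contest, so Kappa is the Condorcet winner.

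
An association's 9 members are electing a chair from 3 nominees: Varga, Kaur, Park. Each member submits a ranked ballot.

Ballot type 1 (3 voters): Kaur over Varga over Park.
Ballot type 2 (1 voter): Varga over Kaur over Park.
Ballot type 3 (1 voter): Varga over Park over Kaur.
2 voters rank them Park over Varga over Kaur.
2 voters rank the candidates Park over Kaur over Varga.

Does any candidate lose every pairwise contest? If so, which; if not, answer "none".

none

Head-to-head results (9 voters):
Varga vs Kaur: 1+1+2 = 4 for Varga, 5 for Kaur — Kaur by 5–4.
Varga vs Park: Varga, 5–4.
Kaur vs Park: 4 to 5, Park.
Each candidate has at least one pairwise win (Varga beats Park; Kaur beats Varga; Park beats Kaur) — no Condorcet loser.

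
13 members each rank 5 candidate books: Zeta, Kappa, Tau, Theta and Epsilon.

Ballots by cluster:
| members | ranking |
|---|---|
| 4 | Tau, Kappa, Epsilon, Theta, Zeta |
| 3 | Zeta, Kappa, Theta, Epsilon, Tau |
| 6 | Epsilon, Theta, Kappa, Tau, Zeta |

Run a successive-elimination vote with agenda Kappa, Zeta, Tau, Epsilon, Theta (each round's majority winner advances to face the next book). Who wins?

Round 1: Kappa vs Zeta — 10–3, Kappa advances.
Round 2: Kappa vs Tau — 9–4, Kappa advances.
Round 3: Kappa vs Epsilon — 7–6, Kappa advances.
Round 4: Kappa vs Theta — 7–6, Kappa advances.
Kappa survives the agenda.

Kappa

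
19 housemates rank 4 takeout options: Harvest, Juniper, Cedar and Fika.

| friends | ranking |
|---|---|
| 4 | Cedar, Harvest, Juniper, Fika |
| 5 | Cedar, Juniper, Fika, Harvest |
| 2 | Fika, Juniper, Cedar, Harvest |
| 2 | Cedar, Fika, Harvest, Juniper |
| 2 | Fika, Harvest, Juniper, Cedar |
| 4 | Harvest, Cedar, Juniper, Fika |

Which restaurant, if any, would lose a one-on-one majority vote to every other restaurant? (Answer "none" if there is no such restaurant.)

none

Pairwise majorities:
Harvest vs Juniper: Harvest is ranked higher on 4+2+2+4 = 12 ballots, Juniper on 7. Harvest wins 12–7.
Harvest–Cedar: Cedar 13–6.
Harvest vs Fika: Fika, 11–8.
Juniper–Cedar: Cedar 15–4.
Juniper vs Fika: Juniper is ranked higher on 4+5+4 = 13 ballots, Fika on 6. Juniper wins 13–6.
Cedar–Fika: Cedar 15–4.
Every restaurant wins at least one matchup (Harvest beats Juniper; Juniper beats Fika; Cedar beats Harvest; Fika beats Harvest), so there is no Condorcet loser.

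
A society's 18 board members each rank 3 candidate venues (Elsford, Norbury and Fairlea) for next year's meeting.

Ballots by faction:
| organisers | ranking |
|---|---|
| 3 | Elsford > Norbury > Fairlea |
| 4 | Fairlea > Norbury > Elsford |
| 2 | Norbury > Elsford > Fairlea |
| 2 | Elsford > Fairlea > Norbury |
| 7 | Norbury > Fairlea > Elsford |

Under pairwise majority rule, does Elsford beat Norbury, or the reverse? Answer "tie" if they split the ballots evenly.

Ballots ranking Elsford above Norbury: 3 + 2 = 5.
Ballots ranking Norbury above Elsford: 18 − 5 = 13.
Norbury wins the head-to-head 13–5.

Norbury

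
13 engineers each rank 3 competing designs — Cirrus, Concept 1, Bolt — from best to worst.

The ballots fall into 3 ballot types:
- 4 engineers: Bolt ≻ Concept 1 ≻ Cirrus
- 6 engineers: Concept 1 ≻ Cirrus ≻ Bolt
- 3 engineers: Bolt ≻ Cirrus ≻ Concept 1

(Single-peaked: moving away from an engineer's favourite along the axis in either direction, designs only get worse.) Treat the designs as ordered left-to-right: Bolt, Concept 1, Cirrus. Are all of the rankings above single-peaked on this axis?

no

Axis positions: Bolt=1, Concept 1=2, Cirrus=3.
Ballot type 1 (peak Bolt at position 1): ranking walks positions 1-2-3, expanding outward from the peak — single-peaked.
Ballot type 2 (peak Concept 1 at position 2): ranking walks positions 2-3-1, expanding outward from the peak — single-peaked.
Ballot type 3: ranking walks positions 1-3-2; Cirrus is ranked above Concept 1 even though Concept 1 lies between Cirrus and the peak Bolt on the axis — preferences dip and rise again. Not single-peaked.
Ballot type 3 violates single-peakedness, so the profile is not single-peaked on this axis.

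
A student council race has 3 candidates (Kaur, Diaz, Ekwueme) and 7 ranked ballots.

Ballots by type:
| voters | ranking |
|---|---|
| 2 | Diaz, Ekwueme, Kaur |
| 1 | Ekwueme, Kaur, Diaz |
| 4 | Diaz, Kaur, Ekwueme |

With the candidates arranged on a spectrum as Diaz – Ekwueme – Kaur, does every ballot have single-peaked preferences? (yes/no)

Axis positions: Diaz=1, Ekwueme=2, Kaur=3.
Type 1 (peak Diaz at position 1): ranking walks positions 1-2-3, expanding outward from the peak — single-peaked.
Type 2 (peak Ekwueme at position 2): ranking walks positions 2-3-1, expanding outward from the peak — single-peaked.
Type 3: ranking walks positions 1-3-2; Kaur is ranked above Ekwueme even though Ekwueme lies between Kaur and the peak Diaz on the axis — preferences dip and rise again. Not single-peaked.
Type 3 violates single-peakedness, so the profile is not single-peaked on this axis.

no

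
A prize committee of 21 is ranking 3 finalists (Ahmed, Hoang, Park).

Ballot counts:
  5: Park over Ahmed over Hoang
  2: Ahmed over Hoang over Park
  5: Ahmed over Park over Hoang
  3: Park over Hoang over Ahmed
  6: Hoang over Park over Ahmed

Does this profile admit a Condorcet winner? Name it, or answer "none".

Check each pair by majority over 21 ballots:
Ahmed vs Hoang: 5+2+5 = 12 for Ahmed, 9 for Hoang — Ahmed by 12–9.
Ahmed vs Park: Ahmed is ranked higher on 2+5 = 7 ballots, Park on 14. Park wins 14–7.
Hoang vs Park: Hoang is ranked higher on 2+6 = 8 ballots, Park on 13. Park wins 13–8.
Park wins every pairwise contest, so Park is the Condorcet winner.

Park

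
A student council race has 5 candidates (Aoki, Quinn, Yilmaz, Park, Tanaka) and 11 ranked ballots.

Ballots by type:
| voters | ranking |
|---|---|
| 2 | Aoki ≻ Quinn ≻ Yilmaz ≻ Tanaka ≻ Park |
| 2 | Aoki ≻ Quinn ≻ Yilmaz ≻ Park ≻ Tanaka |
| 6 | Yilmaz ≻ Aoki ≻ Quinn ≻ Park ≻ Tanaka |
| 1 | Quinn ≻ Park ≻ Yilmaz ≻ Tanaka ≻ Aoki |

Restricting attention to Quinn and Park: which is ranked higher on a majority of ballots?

Ballots ranking Quinn above Park: 2 + 2 + 6 + 1 = 11.
Ballots ranking Park above Quinn: 11 − 11 = 0.
Quinn wins the head-to-head 11–0.

Quinn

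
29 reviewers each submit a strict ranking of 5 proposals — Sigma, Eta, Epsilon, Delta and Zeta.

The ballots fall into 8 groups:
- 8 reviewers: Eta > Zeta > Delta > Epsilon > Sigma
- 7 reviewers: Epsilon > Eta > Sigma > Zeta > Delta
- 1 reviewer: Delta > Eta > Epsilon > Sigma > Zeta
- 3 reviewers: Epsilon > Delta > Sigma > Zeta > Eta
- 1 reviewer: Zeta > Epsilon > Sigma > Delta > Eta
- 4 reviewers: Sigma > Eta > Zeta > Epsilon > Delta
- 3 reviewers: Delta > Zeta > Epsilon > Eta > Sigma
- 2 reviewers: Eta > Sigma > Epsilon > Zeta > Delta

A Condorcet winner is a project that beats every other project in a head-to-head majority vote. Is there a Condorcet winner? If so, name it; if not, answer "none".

Head-to-head results (29 reviewers):
Sigma vs Eta: Sigma is ranked higher on 3+1+4 = 8 ballots, Eta on 21. Eta wins 21–8.
Sigma vs Epsilon: 4+2 = 6 for Sigma, 23 for Epsilon — Epsilon by 23–6.
Sigma vs Delta: Sigma preferred on 7+1+4+2 = 14 ballots; Delta wins 15–14.
Sigma vs Zeta: Sigma is ranked higher on 7+1+3+4+2 = 17 ballots, Zeta on 12. Sigma wins 17–12.
Eta vs Epsilon: Eta is ranked higher on 8+1+4+2 = 15 ballots, Epsilon on 14. Eta wins 15–14.
Eta vs Delta: Eta is ranked higher on 8+7+4+2 = 21 ballots, Delta on 8. Eta wins 21–8.
Eta vs Zeta: Eta preferred on 8+7+1+4+2 = 22 ballots; Eta wins 22–7.
Epsilon vs Delta: 17 to 12, Epsilon.
Epsilon vs Zeta: 7+1+3+2 = 13 for Epsilon, 16 for Zeta — Zeta by 16–13.
Delta vs Zeta: 7 to 22, Zeta.
Eta beats each of Sigma, Epsilon, Delta, Zeta — Eta is the Condorcet winner.

Eta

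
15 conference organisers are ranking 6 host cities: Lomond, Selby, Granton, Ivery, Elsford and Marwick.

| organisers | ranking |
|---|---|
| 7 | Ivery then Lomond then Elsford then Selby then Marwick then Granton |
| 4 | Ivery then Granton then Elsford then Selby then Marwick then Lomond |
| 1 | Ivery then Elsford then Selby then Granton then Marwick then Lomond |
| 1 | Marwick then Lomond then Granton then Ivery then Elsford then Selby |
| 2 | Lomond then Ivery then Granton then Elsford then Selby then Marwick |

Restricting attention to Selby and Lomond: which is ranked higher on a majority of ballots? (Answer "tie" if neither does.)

Lomond

Ballots ranking Selby above Lomond: 4 + 1 = 5.
Ballots ranking Lomond above Selby: 15 − 5 = 10.
Lomond wins the head-to-head 10–5.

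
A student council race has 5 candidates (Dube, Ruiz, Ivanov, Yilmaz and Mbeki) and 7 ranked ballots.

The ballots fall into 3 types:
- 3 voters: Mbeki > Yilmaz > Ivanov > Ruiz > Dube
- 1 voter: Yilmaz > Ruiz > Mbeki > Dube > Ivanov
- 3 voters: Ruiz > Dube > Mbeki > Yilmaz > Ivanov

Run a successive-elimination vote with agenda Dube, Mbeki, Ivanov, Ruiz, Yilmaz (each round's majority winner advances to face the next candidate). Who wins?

Yilmaz

Round 1: Dube vs Mbeki — 3–4, Mbeki advances.
Round 2: Mbeki vs Ivanov — 7–0, Mbeki advances.
Round 3: Mbeki vs Ruiz — 3–4, Ruiz advances.
Round 4: Ruiz vs Yilmaz — 3–4, Yilmaz advances.
The agenda winner is Yilmaz.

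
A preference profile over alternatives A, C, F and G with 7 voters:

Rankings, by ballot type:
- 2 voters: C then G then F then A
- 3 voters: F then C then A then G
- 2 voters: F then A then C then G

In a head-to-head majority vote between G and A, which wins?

A

Ballots ranking G above A: 2.
Ballots ranking A above G: 7 − 2 = 5.
A wins the head-to-head 5–2.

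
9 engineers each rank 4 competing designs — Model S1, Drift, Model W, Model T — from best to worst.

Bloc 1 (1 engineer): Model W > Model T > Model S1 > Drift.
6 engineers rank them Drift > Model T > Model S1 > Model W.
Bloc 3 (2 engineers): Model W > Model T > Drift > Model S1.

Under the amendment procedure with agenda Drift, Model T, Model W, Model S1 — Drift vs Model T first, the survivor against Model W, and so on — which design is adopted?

Round 1: Drift vs Model T — 6–3, Drift advances.
Round 2: Drift vs Model W — 6–3, Drift advances.
Round 3: Drift vs Model S1 — 8–1, Drift advances.
Drift survives the agenda.

Drift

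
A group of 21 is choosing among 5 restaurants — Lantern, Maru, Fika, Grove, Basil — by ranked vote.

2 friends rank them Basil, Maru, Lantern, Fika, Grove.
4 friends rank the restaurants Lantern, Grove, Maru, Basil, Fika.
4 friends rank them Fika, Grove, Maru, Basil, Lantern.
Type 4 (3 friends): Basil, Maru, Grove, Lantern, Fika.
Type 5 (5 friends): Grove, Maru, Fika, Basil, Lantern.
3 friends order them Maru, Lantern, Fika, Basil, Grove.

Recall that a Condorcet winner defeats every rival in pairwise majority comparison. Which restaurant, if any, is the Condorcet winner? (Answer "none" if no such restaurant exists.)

Head-to-head results (21 friends):
Lantern vs Maru: Lantern preferred on 4 ballots; Maru wins 17–4.
Lantern vs Fika: Lantern preferred on 2+4+3+3 = 12 ballots; Lantern wins 12–9.
Lantern vs Grove: Lantern is ranked higher on 2+4+3 = 9 ballots, Grove on 12. Grove wins 12–9.
Lantern vs Basil: Lantern preferred on 4+3 = 7 ballots; Basil wins 14–7.
Maru vs Fika: Maru is ranked higher on 2+4+3+5+3 = 17 ballots, Fika on 4. Maru wins 17–4.
Maru vs Grove: Maru preferred on 2+3+3 = 8 ballots; Grove wins 13–8.
Maru vs Basil: Maru is ranked higher on 4+4+5+3 = 16 ballots, Basil on 5. Maru wins 16–5.
Fika vs Grove: 9 to 12, Grove.
Fika vs Basil: 12 to 9, Fika.
Grove vs Basil: Grove preferred on 4+4+5 = 13 ballots; Grove wins 13–8.
Grove beats each of Lantern, Maru, Fika, Basil — Grove is the Condorcet winner.

Grove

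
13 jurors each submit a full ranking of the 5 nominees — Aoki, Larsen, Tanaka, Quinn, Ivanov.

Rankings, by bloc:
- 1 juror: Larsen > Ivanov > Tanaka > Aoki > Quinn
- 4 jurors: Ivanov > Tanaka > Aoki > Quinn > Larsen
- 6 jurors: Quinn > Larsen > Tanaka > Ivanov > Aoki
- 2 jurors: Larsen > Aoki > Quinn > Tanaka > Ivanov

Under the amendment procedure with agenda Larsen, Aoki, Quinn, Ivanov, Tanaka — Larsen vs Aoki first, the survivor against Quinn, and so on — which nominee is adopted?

Quinn

Round 1: Larsen vs Aoki — 9–4, Larsen advances.
Round 2: Larsen vs Quinn — 3–10, Quinn advances.
Round 3: Quinn vs Ivanov — 8–5, Quinn advances.
Round 4: Quinn vs Tanaka — 8–5, Quinn advances.
The agenda winner is Quinn.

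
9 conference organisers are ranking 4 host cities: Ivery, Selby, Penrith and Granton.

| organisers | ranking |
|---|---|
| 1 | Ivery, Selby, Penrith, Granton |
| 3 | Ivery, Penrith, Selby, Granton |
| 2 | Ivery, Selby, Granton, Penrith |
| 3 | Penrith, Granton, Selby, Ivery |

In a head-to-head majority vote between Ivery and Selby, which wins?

Ballots ranking Ivery above Selby: 1 + 3 + 2 = 6.
Ballots ranking Selby above Ivery: 9 − 6 = 3.
Ivery wins the head-to-head 6–3.

Ivery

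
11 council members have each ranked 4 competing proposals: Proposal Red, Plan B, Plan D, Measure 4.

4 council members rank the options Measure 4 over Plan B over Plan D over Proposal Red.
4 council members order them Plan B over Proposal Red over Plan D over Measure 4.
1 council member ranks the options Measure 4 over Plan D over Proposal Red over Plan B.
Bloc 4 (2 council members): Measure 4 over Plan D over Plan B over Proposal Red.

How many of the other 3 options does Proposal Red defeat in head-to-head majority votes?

Proposal Red against each rival (11 council members):
Proposal Red vs Plan B: Plan B wins 10–1.
Proposal Red vs Plan D: 4 to 7, Plan D.
Proposal Red–Measure 4: Measure 4 7–4.
Proposal Red beats no one; loses to Plan B, Plan D, Measure 4 — 0 pairwise wins.

0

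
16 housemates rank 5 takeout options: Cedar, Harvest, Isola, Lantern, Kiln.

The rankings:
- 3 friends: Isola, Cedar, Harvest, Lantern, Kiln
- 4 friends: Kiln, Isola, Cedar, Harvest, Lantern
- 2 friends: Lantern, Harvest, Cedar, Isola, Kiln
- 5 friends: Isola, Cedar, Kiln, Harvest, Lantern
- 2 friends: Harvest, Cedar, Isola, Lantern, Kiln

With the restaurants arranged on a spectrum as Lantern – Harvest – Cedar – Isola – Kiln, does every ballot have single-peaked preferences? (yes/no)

yes

Axis positions: Lantern=1, Harvest=2, Cedar=3, Isola=4, Kiln=5.
Type 1 (peak Isola at position 4): ranking walks positions 4-3-2-1-5, expanding outward from the peak — single-peaked.
Type 2 (peak Kiln at position 5): ranking walks positions 5-4-3-2-1, expanding outward from the peak — single-peaked.
Type 3 (peak Lantern at position 1): ranking walks positions 1-2-3-4-5, expanding outward from the peak — single-peaked.
Type 4 (peak Isola at position 4): ranking walks positions 4-3-5-2-1, expanding outward from the peak — single-peaked.
Type 5 (peak Harvest at position 2): ranking walks positions 2-3-4-1-5, expanding outward from the peak — single-peaked.
Every ranking is single-peaked on this axis.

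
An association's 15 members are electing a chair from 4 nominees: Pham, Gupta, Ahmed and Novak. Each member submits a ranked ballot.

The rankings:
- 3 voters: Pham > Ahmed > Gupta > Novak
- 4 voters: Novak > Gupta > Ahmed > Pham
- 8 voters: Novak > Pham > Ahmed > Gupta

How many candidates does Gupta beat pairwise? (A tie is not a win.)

Gupta against each rival (15 voters):
Gupta–Pham: Pham 11–4.
Gupta vs Ahmed: Ahmed wins 11–4.
Gupta vs Novak: 3 to 12, Novak.
Gupta beats no one; loses to Pham, Ahmed, Novak — 0 pairwise wins.

0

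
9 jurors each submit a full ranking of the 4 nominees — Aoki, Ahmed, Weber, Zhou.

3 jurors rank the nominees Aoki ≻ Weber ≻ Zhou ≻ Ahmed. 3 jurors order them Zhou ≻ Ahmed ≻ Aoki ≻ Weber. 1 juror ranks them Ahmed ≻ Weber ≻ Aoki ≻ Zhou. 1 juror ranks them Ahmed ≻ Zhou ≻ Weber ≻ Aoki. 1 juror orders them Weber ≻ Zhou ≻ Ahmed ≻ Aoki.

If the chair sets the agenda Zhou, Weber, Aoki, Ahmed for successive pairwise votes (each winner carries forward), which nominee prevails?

Round 1: Zhou vs Weber — 4–5, Weber advances.
Round 2: Weber vs Aoki — 3–6, Aoki advances.
Round 3: Aoki vs Ahmed — 3–6, Ahmed advances.
The agenda winner is Ahmed.

Ahmed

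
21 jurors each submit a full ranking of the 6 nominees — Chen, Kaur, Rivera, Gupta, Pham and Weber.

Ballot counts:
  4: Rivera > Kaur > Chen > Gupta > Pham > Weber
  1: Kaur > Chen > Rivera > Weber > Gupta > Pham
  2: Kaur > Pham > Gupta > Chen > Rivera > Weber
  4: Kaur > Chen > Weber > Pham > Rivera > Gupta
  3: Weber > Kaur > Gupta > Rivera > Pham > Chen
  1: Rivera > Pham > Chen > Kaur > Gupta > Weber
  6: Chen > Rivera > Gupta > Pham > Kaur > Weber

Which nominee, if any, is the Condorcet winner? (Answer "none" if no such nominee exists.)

none

Head-to-head results (21 jurors):
Chen vs Kaur: 1+6 = 7 for Chen, 14 for Kaur — Kaur by 14–7.
Chen vs Rivera: 13 to 8, Chen.
Chen–Gupta: Chen 16–5.
Chen–Pham: Chen 15–6.
Chen vs Weber: 4+1+2+4+1+6 = 18 for Chen, 3 for Weber — Chen by 18–3.
Kaur vs Rivera: 10 to 11, Rivera.
Kaur vs Gupta: Kaur wins 15–6.
Kaur vs Pham: Kaur, 14–7.
Kaur vs Weber: 4+1+2+4+1+6 = 18 for Kaur, 3 for Weber — Kaur by 18–3.
Rivera vs Gupta: 4+1+4+1+6 = 16 for Rivera, 5 for Gupta — Rivera by 16–5.
Rivera vs Pham: Rivera wins 15–6.
Rivera vs Weber: 4+1+2+1+6 = 14 for Rivera, 7 for Weber — Rivera by 14–7.
Gupta vs Pham: Gupta, 14–7.
Gupta–Weber: Gupta 13–8.
Pham vs Weber: 13 to 8, Pham.
No nominee is unbeaten: Chen loses to Kaur; Kaur loses to Rivera; Rivera loses to Chen; Gupta loses to Chen; Pham loses to Chen; Weber loses to Chen. In particular Chen beats Rivera beats Kaur beats Chen is a majority cycle — no Condorcet winner exists.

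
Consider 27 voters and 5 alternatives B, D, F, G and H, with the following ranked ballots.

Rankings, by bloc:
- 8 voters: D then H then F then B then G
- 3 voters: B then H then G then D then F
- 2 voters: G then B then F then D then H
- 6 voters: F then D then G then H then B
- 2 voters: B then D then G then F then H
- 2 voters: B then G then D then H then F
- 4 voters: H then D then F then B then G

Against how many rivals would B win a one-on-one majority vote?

B against each rival (27 voters):
B–D: D 18–9.
B vs F: F wins 18–9.
B vs G: 8+3+2+2+4 = 19 for B, 8 for G — B by 19–8.
B vs H: 9 to 18, H.
B beats G; loses to D, F, H — 1 pairwise win.

1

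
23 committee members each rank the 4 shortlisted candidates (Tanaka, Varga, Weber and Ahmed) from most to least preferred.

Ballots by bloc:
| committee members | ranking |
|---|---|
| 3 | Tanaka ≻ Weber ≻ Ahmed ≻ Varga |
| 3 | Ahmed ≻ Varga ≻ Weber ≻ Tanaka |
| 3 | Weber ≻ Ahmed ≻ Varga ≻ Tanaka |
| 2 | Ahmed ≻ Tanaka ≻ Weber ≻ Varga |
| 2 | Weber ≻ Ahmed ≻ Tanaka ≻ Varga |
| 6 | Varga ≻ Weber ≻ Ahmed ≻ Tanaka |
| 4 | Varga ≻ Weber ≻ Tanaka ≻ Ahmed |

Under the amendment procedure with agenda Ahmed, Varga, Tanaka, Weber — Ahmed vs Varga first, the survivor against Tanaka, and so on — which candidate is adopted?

Round 1: Ahmed vs Varga — 13–10, Ahmed advances.
Round 2: Ahmed vs Tanaka — 16–7, Ahmed advances.
Round 3: Ahmed vs Weber — 5–18, Weber advances.
Weber survives the agenda.

Weber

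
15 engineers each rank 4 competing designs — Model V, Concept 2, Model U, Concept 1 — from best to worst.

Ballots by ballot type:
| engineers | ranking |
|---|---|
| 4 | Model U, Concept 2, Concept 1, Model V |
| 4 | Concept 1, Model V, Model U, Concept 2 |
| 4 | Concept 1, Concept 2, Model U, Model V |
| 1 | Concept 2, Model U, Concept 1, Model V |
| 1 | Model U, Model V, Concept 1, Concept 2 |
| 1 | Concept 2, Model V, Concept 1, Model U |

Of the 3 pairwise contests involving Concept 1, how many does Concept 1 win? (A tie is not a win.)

3

Concept 1 against each rival (15 engineers):
Concept 1 vs Model V: Concept 1, 13–2.
Concept 1–Concept 2: Concept 1 9–6.
Concept 1 vs Model U: Concept 1 is ranked higher on 4+4+1 = 9 ballots, Model U on 6. Concept 1 wins 9–6.
Concept 1 beats Model V, Concept 2, Model U — 3 pairwise wins.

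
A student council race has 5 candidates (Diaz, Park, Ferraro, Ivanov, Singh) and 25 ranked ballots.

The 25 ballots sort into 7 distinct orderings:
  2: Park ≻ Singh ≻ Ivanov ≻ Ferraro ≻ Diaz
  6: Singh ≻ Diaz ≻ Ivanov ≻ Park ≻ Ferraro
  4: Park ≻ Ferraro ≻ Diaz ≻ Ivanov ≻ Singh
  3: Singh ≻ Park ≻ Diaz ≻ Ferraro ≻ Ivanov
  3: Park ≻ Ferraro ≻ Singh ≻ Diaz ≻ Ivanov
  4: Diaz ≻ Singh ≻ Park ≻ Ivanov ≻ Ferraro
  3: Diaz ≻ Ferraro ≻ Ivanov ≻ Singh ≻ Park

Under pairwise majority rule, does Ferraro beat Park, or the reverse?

Ballots ranking Ferraro above Park: 3.
Ballots ranking Park above Ferraro: 25 − 3 = 22.
Park wins the head-to-head 22–3.

Park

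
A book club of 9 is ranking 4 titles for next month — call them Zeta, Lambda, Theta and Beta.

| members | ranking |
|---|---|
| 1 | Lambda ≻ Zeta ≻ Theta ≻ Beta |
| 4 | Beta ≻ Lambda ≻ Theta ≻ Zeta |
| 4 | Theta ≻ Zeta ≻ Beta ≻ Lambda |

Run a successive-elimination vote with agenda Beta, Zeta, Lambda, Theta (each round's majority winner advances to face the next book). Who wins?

Lambda

Round 1: Beta vs Zeta — 4–5, Zeta advances.
Round 2: Zeta vs Lambda — 4–5, Lambda advances.
Round 3: Lambda vs Theta — 5–4, Lambda advances.
Lambda survives the agenda.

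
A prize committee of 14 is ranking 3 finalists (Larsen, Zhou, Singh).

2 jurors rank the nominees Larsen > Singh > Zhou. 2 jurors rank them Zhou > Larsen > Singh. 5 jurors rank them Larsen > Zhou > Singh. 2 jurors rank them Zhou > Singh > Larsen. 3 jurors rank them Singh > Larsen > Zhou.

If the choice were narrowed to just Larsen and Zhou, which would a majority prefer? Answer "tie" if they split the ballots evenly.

Ballots ranking Larsen above Zhou: 2 + 5 + 3 = 10.
Ballots ranking Zhou above Larsen: 14 − 10 = 4.
Larsen wins the head-to-head 10–4.

Larsen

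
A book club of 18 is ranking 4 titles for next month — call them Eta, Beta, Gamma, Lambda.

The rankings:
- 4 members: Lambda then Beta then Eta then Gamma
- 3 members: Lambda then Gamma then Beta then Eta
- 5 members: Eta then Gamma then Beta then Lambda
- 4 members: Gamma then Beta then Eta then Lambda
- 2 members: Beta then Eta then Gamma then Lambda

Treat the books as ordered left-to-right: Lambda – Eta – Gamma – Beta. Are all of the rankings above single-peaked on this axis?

no

Axis positions: Lambda=1, Eta=2, Gamma=3, Beta=4.
Type 1: ranking walks positions 1-4-2-3; Beta is ranked above Eta even though Eta lies between Beta and the peak Lambda on the axis — preferences dip and rise again. Not single-peaked.
Type 2: ranking walks positions 1-3-4-2; Gamma is ranked above Eta even though Eta lies between Gamma and the peak Lambda on the axis — preferences dip and rise again. Not single-peaked.
Type 3 (peak Eta at position 2): ranking walks positions 2-3-4-1, expanding outward from the peak — single-peaked.
Type 4 (peak Gamma at position 3): ranking walks positions 3-4-2-1, expanding outward from the peak — single-peaked.
Type 5: ranking walks positions 4-2-3-1; Eta is ranked above Gamma even though Gamma lies between Eta and the peak Beta on the axis — preferences dip and rise again. Not single-peaked.
Type 1 violates single-peakedness, so the profile is not single-peaked on this axis.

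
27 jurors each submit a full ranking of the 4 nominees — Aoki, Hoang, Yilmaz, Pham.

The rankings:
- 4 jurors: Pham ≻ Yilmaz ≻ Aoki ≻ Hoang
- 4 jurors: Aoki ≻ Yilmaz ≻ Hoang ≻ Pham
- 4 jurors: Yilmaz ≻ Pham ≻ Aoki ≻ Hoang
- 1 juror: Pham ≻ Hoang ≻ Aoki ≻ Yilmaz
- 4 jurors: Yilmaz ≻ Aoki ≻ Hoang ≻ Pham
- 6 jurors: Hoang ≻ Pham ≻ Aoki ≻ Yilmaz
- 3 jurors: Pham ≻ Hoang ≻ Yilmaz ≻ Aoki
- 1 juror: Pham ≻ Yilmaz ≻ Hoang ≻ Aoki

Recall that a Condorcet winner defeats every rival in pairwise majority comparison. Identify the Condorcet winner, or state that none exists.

none

Check each pair by majority over 27 ballots:
Aoki vs Hoang: 4+4+4+4 = 16 for Aoki, 11 for Hoang — Aoki by 16–11.
Aoki vs Yilmaz: 4+1+6 = 11 for Aoki, 16 for Yilmaz — Yilmaz by 16–11.
Aoki vs Pham: 4+4 = 8 for Aoki, 19 for Pham — Pham by 19–8.
Hoang vs Yilmaz: 1+6+3 = 10 for Hoang, 17 for Yilmaz — Yilmaz by 17–10.
Hoang vs Pham: 4+4+6 = 14 for Hoang, 13 for Pham — Hoang by 14–13.
Yilmaz vs Pham: Yilmaz preferred on 4+4+4 = 12 ballots; Pham wins 15–12.
No nominee is unbeaten: Aoki loses to Yilmaz; Hoang loses to Aoki; Yilmaz loses to Pham; Pham loses to Hoang. In particular Aoki → Hoang → Pham → Aoki is a majority cycle — no Condorcet winner exists.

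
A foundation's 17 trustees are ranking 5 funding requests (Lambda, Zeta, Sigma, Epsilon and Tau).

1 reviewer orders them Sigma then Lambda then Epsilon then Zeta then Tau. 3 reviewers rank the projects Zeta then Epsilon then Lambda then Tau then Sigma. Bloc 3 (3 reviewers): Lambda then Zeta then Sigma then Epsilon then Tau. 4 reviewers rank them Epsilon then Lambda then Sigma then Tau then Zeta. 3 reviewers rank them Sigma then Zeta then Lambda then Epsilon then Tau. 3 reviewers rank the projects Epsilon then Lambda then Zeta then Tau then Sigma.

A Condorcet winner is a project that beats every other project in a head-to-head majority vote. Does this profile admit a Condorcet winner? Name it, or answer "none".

none

Check each pair by majority over 17 ballots:
Lambda vs Zeta: Lambda is ranked higher on 1+3+4+3 = 11 ballots, Zeta on 6. Lambda wins 11–6.
Lambda vs Sigma: Lambda wins 13–4.
Lambda–Epsilon: Epsilon 10–7.
Lambda vs Tau: Lambda is ranked higher on 1+3+3+4+3+3 = 17 ballots, Tau on 0. Lambda wins 17–0.
Zeta vs Sigma: Zeta wins 9–8.
Zeta vs Epsilon: Zeta wins 9–8.
Zeta vs Tau: 13 to 4, Zeta.
Sigma vs Epsilon: Sigma is ranked higher on 1+3+3 = 7 ballots, Epsilon on 10. Epsilon wins 10–7.
Sigma–Tau: Sigma 11–6.
Epsilon vs Tau: Epsilon, 17–0.
Each project drops at least one matchup (Lambda loses to Epsilon; Zeta loses to Lambda; Sigma loses to Lambda; Epsilon loses to Zeta; Tau loses to Lambda); the cycle Lambda beats Zeta beats Epsilon beats Lambda rules out a Condorcet winner.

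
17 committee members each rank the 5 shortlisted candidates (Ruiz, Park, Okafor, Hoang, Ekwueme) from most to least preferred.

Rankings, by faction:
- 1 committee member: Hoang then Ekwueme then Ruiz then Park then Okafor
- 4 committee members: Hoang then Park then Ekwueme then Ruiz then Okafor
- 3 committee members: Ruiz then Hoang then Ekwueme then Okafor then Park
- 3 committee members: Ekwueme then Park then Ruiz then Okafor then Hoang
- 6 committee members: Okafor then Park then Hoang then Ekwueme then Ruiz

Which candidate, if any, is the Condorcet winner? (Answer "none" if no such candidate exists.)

Head-to-head results (17 committee members):
Ruiz vs Park: Park, 13–4.
Ruiz vs Okafor: Ruiz is ranked higher on 1+4+3+3 = 11 ballots, Okafor on 6. Ruiz wins 11–6.
Ruiz vs Hoang: Hoang wins 11–6.
Ruiz vs Ekwueme: 3 for Ruiz, 14 for Ekwueme — Ekwueme by 14–3.
Park vs Okafor: 1+4+3 = 8 for Park, 9 for Okafor — Okafor by 9–8.
Park vs Hoang: Park wins 9–8.
Park vs Ekwueme: Park, 10–7.
Okafor vs Hoang: 3+6 = 9 for Okafor, 8 for Hoang — Okafor by 9–8.
Okafor–Ekwueme: Ekwueme 11–6.
Hoang vs Ekwueme: 14 to 3, Hoang.
Each candidate drops at least one matchup (Ruiz loses to Park; Park loses to Okafor; Okafor loses to Ruiz; Hoang loses to Park; Ekwueme loses to Park); the cycle Ruiz → Okafor → Park → Ruiz rules out a Condorcet winner.

none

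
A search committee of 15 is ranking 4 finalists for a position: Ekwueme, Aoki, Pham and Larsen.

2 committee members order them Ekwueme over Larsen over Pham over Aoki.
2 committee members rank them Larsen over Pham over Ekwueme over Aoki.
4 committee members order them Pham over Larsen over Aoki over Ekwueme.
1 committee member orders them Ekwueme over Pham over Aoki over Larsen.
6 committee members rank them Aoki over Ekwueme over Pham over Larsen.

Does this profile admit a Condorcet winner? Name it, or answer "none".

none

Head-to-head results (15 committee members):
Ekwueme vs Aoki: 5 to 10, Aoki.
Ekwueme vs Pham: 2+1+6 = 9 for Ekwueme, 6 for Pham — Ekwueme by 9–6.
Ekwueme vs Larsen: Ekwueme is ranked higher on 2+1+6 = 9 ballots, Larsen on 6. Ekwueme wins 9–6.
Aoki vs Pham: Aoki is ranked higher on 6 ballots, Pham on 9. Pham wins 9–6.
Aoki vs Larsen: Aoki is ranked higher on 1+6 = 7 ballots, Larsen on 8. Larsen wins 8–7.
Pham vs Larsen: 4+1+6 = 11 for Pham, 4 for Larsen — Pham by 11–4.
No candidate is unbeaten: Ekwueme loses to Aoki; Aoki loses to Pham; Pham loses to Ekwueme; Larsen loses to Ekwueme. In particular Ekwueme beats Pham beats Aoki beats Ekwueme is a majority cycle — no Condorcet winner exists.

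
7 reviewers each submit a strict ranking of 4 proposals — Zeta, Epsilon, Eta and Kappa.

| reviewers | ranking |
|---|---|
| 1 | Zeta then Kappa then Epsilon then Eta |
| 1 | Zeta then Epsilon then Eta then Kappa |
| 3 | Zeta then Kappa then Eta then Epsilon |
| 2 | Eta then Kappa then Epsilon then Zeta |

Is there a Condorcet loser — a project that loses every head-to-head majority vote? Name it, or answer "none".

Epsilon

Pairwise majorities:
Zeta vs Epsilon: 1+1+3 = 5 for Zeta, 2 for Epsilon — Zeta by 5–2.
Zeta–Eta: Zeta 5–2.
Zeta vs Kappa: 5 to 2, Zeta.
Epsilon–Eta: Eta 5–2.
Epsilon vs Kappa: 1 to 6, Kappa.
Eta vs Kappa: Kappa, 4–3.
Epsilon loses to every other project — it is the Condorcet loser.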